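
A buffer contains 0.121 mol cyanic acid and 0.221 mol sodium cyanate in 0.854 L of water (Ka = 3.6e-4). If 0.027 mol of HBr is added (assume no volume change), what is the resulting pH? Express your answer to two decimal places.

Added H+ converts OCN- to HOCN: HOCN → 0.148 mol, OCN- → 0.194 mol.
pKa = −log(3.6 × 10^-4) = 3.444
Henderson–Hasselbalch with mole ratio 0.194/0.148: pH = 3.444 + (+0.118)

pH = 3.56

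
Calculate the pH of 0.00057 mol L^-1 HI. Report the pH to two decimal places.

pH = 3.24

HI is a strong acid and dissociates completely, so [H+] = 0.00057 M.
pH = -log(0.00057) = 3.24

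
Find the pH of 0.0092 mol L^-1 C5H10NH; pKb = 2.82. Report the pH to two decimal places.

C5H10NH + H2O ⇌ C5H10NH2+ + OH-
Kb = 10^(−2.82) = 1.51 × 10^-3
Kb = [OH-]²/(0.0092 − [OH-]) = 1.51 × 10^-3
[OH-] is not negligible relative to C₀; solve [OH-]² + 0.00151·[OH-] − 1.39e-05 = 0.
[OH-] = [−0.00151 + √(0.00151² + 5.56e-05)]/2 = 3.05 × 10^-3 M
pOH = 2.52, so pH = 14.00 − pOH = 11.48

pH = 11.48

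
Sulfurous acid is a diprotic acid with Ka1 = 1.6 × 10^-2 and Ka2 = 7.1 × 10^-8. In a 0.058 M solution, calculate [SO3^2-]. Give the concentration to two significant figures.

First ionization gives [H+] ≈ [HSO3-] = 2.35 × 10^-2 M.
Second step: Ka2 = [H+][SO3^2-]/[HSO3-] ≈ [SO3^2-] (since [H+] ≈ [HSO3-]).
So [SO3^2-] ≈ Ka2.

7.1 × 10^-8 M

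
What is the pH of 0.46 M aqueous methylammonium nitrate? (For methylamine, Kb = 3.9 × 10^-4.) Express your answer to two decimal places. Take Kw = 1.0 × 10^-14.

CH3NH3+ is the conjugate acid of the weak base CH3NH2.
Ka = Kw/Kb = 1.0×10^-14 / 3.9 × 10^-4 = 2.56 × 10^-11
Ka = [H+]²/(0.46 − [H+]) = 2.56 × 10^-11
Neglecting [H+] in the denominator: [H+] = √(2.56 × 10^-11 × 0.46) = 3.43 × 10^-6 M
pH = −log(3.43 × 10^-6) = 5.46

pH = 5.46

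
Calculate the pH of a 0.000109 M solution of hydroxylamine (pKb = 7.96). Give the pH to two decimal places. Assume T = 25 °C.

NH2OH + H2O ⇌ NH3OH+ + OH-
Kb = 10^(−7.96) = 1.10 × 10^-8
Let x = [OH-] at equilibrium. Kb = x²/(0.000109 − x).
Since Kb ≪ C₀, x ≈ √(Kb·C₀) = 1.09 × 10^-6 M.
Check: 1% ionized — well under 5%, approximation valid.
pOH = 5.96, so pH = 14.00 − pOH = 8.04

pH = 8.04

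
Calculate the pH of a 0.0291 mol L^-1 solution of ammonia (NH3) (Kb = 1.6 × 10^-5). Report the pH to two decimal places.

NH3 + H2O ⇌ NH4+ + OH-
From the ICE table, Kb = x²/(0.0291 − x) = 1.6 × 10^-5.
Assume x ≪ 0.0291: x ≈ √(1.6 × 10^-5 × 0.0291) = 6.82 × 10^-4 M
pOH = 3.17, so pH = 14.00 − pOH = 10.83

pH = 10.83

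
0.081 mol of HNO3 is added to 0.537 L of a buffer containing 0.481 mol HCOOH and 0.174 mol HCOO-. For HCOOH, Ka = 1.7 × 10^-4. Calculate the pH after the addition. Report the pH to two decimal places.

After neutralization: n(HCOOH) = 0.562 mol, n(HCOO-) = 0.093 mol.
pKa = −log(1.7 × 10^-4) = 3.770
Henderson–Hasselbalch with mole ratio 0.093/0.562: pH = 3.770 + (-0.781)

pH = 2.99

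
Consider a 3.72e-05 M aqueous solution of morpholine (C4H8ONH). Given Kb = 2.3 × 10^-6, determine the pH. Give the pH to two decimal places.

C4H8ONH + H2O ⇌ C4H8ONH2+ + OH-
Kb = [OH-]²/(3.72e-05 − [OH-]) = 2.3 × 10^-6
[OH-] is not negligible relative to C₀; solve [OH-]² + 2.3e-06·[OH-] − 8.56e-11 = 0.
[OH-] = (−Kb + √(Kb² + 4·Kb·C₀))/2 = 8.17 × 10^-6 M
pOH = −log(8.17 × 10^-6) = 5.09; pH = 14.00 − 5.09 = 8.91

pH = 8.91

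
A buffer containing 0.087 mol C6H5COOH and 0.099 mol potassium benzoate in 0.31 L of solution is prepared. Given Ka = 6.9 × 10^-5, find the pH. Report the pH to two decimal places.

pH = 4.22

pKa = −log(6.9 × 10^-5) = 4.161
Using pH = pKa + log([base]/[acid]) with [base]/[acid] = 0.099/0.087:
pH = 4.161 + (+0.056) = 4.22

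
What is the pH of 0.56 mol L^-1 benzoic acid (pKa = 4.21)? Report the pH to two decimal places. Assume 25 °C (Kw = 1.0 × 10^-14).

C6H5COOH ⇌ C6H5COO- + H+
Ka = 10^(−4.21) = 6.17 × 10^-5
Ka = [H+]²/(0.56 − [H+]) = 6.17 × 10^-5
Assume [H+] ≪ 0.56: [H+] ≈ √(6.17 × 10^-5 × 0.56) = 5.88 × 10^-3 M
pH = −log(5.88 × 10^-3) = 2.23

pH = 2.23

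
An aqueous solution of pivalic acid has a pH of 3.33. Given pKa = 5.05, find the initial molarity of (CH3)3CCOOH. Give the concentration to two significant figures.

[H+] = 10^(-3.33) = 4.68 × 10^-4 M = x
Ka = 10^(−5.05) = 8.91 × 10^-6
Ka = x²/(C₀ − x) ⇒ C₀ = x + x²/Ka
C₀ = 4.68 × 10^-4 + (4.68 × 10^-4)²/(8.91 × 10^-6) = 2.50 × 10^-2 M

C₀ = 2.5 × 10^-2 M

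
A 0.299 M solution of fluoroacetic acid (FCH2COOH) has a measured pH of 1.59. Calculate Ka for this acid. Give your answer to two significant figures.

[H+] = 10^(-1.59) = 2.57 × 10^-2 M
At equilibrium [HA] = 0.299 − 2.57 × 10^-2 = 2.73 × 10^-1 M
Ka = [H+][A-]/[HA] = (2.57 × 10^-2)² / 2.73 × 10^-1 = 2.4 × 10^-3

Ka = 2.4 × 10^-3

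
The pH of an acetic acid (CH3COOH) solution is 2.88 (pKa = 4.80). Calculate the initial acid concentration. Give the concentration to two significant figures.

C₀ = 1.1 × 10^-1 M

[H+] = 10^(-2.88) = 1.32 × 10^-3 M = x
Ka = 10^(−4.80) = 1.58 × 10^-5
Ka = x²/(C₀ − x) ⇒ C₀ = x + x²/Ka
C₀ = 1.32 × 10^-3 + (1.32 × 10^-3)²/(1.58 × 10^-5) = 1.12 × 10^-1 M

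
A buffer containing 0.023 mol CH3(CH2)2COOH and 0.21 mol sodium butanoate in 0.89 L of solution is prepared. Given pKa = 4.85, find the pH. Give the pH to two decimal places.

pH = 5.81

Henderson–Hasselbalch: pH = pKa + log([CH3(CH2)2COO-]/[CH3(CH2)2COOH]) = 4.85 + log(0.21/0.023)
pH = 4.85 + (+0.960) = 5.81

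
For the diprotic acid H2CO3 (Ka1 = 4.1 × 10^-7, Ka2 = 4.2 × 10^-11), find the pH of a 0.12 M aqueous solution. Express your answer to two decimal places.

pH = 3.65

Ka1 ≫ Ka2, so treat the first dissociation as the only significant source of H+.
Ka1 = x²/(0.12 − x) = 4.1 × 10^-7
x ≈ √(4.1 × 10^-7 × 0.12) = 2.22 × 10^-4 M
pH = −log(2.22 × 10^-4) = 3.65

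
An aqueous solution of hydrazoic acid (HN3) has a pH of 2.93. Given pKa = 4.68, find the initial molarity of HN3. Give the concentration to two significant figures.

C₀ = 6.7 × 10^-2 M

[H+] = 10^(-2.93) = 1.17 × 10^-3 M = x
Ka = 10^(−4.68) = 2.09 × 10^-5
Ka = x²/(C₀ − x) ⇒ C₀ = x + x²/Ka
C₀ = 1.17 × 10^-3 + (1.17 × 10^-3)²/(2.09 × 10^-5) = 6.67 × 10^-2 M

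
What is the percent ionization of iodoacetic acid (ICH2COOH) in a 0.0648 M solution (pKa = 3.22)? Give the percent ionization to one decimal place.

9.2%

ICH2COOH ⇌ ICH2COO- + H+; let x = [H+] at equilibrium.
Ka = 10^(−3.22) = 6.03 × 10^-4
Solve x² + 0.000603x − 3.91e-05 = 0 → x = 5.96 × 10^-3 M
% ionization = x/C₀ × 100% = 5.96 × 10^-3/0.0648 × 100% = 9.2%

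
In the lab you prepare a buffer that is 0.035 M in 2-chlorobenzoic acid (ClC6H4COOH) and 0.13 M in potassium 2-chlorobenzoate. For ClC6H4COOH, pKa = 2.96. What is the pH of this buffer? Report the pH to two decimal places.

pH = 3.53

Using pH = pKa + log([base]/[acid]) with [base]/[acid] = 0.13/0.035:
pH = 2.96 + (+0.570) = 3.53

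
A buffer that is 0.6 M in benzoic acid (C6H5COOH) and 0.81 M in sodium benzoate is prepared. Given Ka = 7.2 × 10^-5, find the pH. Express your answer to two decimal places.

pH = 4.27

pKa = −log(7.2 × 10^-5) = 4.143
Henderson–Hasselbalch: pH = pKa + log([C6H5COO-]/[C6H5COOH]) = 4.143 + log(0.81/0.6)
pH = 4.143 + (+0.130) = 4.27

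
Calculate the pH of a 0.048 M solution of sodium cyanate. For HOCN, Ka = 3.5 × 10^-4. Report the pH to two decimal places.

pH = 8.07

OCN- is the conjugate base of the weak acid HOCN.
Kb = Kw/Ka = 1.0×10^-14 / 3.5 × 10^-4 = 2.86 × 10^-11
From the ICE table, Kb = x²/(0.048 − x) = 2.86 × 10^-11.
Since Kb ≪ C₀, x ≈ √(Kb·C₀) = 1.17 × 10^-6 M.
(x/C₀ = 0.0024% < 5%, so the approximation holds.)
pOH = 5.93, so pH = 14.00 − pOH = 8.07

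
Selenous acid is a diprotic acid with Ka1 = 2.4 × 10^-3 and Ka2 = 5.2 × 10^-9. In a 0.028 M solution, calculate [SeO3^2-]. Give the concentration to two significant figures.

5.2 × 10^-9 M

First ionization gives [H+] ≈ [HSeO3-] = 7.08 × 10^-3 M.
Second step: Ka2 = [H+][SeO3^2-]/[HSeO3-] ≈ [SeO3^2-] (since [H+] ≈ [HSeO3-]).
So [SeO3^2-] ≈ Ka2.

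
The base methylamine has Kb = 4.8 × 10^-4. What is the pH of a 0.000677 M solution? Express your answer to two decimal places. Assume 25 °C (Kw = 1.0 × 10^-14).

pH = 10.58

CH3NH2 + H2O ⇌ CH3NH3+ + OH-
From the ICE table, Kb = [OH-]²/(0.000677 − [OH-]) = 4.8 × 10^-4.
The 5% rule fails; solving [OH-]² + Kb·[OH-] − Kb·C₀ = 0 exactly:
[OH-] = (−Kb + √(Kb² + 4·Kb·C₀))/2 = 3.79 × 10^-4 M
pOH = 3.42, so pH = 14.00 − pOH = 10.58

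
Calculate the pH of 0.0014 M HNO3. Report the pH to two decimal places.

HNO3 is a strong acid and dissociates completely, so [H+] = 0.0014 M.
pH = -log(0.0014) = 2.85

pH = 2.85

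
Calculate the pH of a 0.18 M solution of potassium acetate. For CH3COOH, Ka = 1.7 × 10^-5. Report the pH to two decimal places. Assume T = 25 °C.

pH = 9.01

CH3COO- is the conjugate base of the weak acid CH3COOH.
Kb = Kw/Ka = 1.0×10^-14 / 1.7 × 10^-5 = 5.88 × 10^-10
From the ICE table, Kb = [OH-]²/(0.18 − [OH-]) = 5.88 × 10^-10.
Since Kb ≪ C₀, [OH-] ≈ √(Kb·C₀) = 1.03 × 10^-5 M.
Check: 0.0057% ionized — well under 5%, approximation valid.
pOH = −log(1.03 × 10^-5) = 4.99; pH = 14.00 − 4.99 = 9.01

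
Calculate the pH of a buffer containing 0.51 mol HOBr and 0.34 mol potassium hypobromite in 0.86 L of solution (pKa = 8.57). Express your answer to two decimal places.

pH = 8.39

Henderson–Hasselbalch: pH = pKa + log([OBr-]/[HOBr]) = 8.57 + log(0.34/0.51)
pH = 8.57 + (-0.176) = 8.39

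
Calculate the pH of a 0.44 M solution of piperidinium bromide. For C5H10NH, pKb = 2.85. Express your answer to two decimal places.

pH = 5.75

C5H10NH2+ is the conjugate acid of the weak base C5H10NH.
Kb = 10^(−2.85) = 1.41 × 10^-3
Ka = Kw/Kb = 1.0×10^-14 / 1.41 × 10^-3 = 7.09 × 10^-12
From the ICE table, Ka = [H+]²/(0.44 − [H+]) = 7.09 × 10^-12.
Since Ka ≪ C₀, [H+] ≈ √(Ka·C₀) = 1.77 × 10^-6 M.
pH = −log(1.77 × 10^-6) = 5.75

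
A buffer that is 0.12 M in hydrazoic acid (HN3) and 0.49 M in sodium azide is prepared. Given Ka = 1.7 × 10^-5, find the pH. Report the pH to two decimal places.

pKa = −log(1.7 × 10^-5) = 4.770
Using pH = pKa + log([base]/[acid]) with [base]/[acid] = 0.49/0.12:
pH = 4.770 + (+0.611) = 5.38

pH = 5.38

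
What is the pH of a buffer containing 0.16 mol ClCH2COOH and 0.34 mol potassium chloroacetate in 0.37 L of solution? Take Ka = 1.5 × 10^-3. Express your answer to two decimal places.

pH = 3.15

pKa = −log(1.5 × 10^-3) = 2.824
Henderson–Hasselbalch: pH = pKa + log([ClCH2COO-]/[ClCH2COOH]) = 2.824 + log(0.34/0.16)
pH = 2.824 + (+0.327) = 3.15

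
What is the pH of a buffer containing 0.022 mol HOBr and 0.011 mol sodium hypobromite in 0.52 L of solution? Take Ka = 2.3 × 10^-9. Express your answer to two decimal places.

pH = 8.34

pKa = −log(2.3 × 10^-9) = 8.638
pH = pKa + log([A⁻]/[HA]) = 8.638 + log(0.011/0.022)
pH = 8.638 + (-0.301) = 8.34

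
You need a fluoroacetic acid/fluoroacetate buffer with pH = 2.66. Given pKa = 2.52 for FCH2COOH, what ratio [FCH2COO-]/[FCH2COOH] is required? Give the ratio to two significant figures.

ratio = 1.4

pH = pKa + log(r) ⇒ log(r) = 2.66 − 2.52 = +0.14
r = [FCH2COO-]/[FCH2COOH] = 10^(+0.14) = 1.38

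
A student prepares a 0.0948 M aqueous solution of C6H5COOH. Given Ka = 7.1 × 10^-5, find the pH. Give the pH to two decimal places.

pH = 2.59

C6H5COOH ⇌ C6H5COO- + H+
Ka = [H+]²/(0.0948 − [H+]) = 7.1 × 10^-5
Neglecting [H+] in the denominator: [H+] = √(7.1 × 10^-5 × 0.0948) = 2.59 × 10^-3 M
([H+]/C₀ = 2.7% < 5%, so the approximation holds.)
pH = −log(2.59 × 10^-3) = 2.59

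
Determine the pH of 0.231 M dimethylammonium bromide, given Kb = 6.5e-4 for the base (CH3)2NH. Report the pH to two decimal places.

(CH3)2NH2+ is the conjugate acid of the weak base (CH3)2NH.
Ka = Kw/Kb = 1.0×10^-14 / 6.5 × 10^-4 = 1.54 × 10^-11
Let x = [H+] at equilibrium. Ka = x²/(0.231 − x).
Since Ka ≪ C₀, x ≈ √(Ka·C₀) = 1.89 × 10^-6 M.
(x/C₀ = 0.00082% < 5%, so the approximation holds.)
pH = −log[H+] = −log(1.89 × 10^-6) = 5.72

pH = 5.72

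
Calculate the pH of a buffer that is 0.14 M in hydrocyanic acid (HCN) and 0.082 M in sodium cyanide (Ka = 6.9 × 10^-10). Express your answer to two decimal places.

pKa = −log(6.9 × 10^-10) = 9.161
pH = pKa + log([A⁻]/[HA]) = 9.161 + log(0.082/0.14)
pH = 9.161 + (-0.232) = 8.93

pH = 8.93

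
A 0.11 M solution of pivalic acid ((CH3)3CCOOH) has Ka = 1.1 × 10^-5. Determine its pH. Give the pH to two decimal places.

pH = 2.96

(CH3)3CCOOH ⇌ (CH3)3CCOO- + H+
Ka = [H+]²/(0.11 − [H+]) = 1.1 × 10^-5
Assume [H+] ≪ 0.11: [H+] ≈ √(1.1 × 10^-5 × 0.11) = 1.10 × 10^-3 M
([H+]/C₀ = 1% < 5%, so the approximation holds.)
pH = −log[H+] = −log(1.10 × 10^-3) = 2.96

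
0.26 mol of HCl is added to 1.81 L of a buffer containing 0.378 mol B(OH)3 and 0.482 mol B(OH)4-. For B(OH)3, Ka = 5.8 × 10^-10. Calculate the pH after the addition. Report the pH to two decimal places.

pH = 8.78

Added H+ converts B(OH)4- to B(OH)3: B(OH)3 → 0.638 mol, B(OH)4- → 0.222 mol.
pKa = −log(5.8 × 10^-10) = 9.237
pH = pKa + log([A⁻]/[HA]) = 9.237 + log(0.222/0.638) = 9.237 -0.458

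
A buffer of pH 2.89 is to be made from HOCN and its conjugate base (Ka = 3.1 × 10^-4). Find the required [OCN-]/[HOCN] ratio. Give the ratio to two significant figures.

pKa = -log(3.1 × 10^-4) = 3.509
pH = pKa + log(r) ⇒ log(r) = 2.89 − 3.509 = -0.619
r = [OCN-]/[HOCN] = 10^(-0.619) = 0.24

ratio = 0.24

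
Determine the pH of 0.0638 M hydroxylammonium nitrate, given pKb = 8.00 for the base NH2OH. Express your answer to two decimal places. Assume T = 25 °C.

NH3OH+ is the conjugate acid of the weak base NH2OH.
Kb = 10^(−8.00) = 1.00 × 10^-8
Ka = Kw/Kb = 1.0×10^-14 / 1.00 × 10^-8 = 1.00 × 10^-6
From the ICE table, Ka = x²/(0.0638 − x) = 1.00 × 10^-6.
Assume x ≪ 0.0638: x ≈ √(1.00 × 10^-6 × 0.0638) = 2.53 × 10^-4 M
Check: 0.4% ionized — well under 5%, approximation valid.
pH = −log(2.53 × 10^-4) = 3.60

pH = 3.60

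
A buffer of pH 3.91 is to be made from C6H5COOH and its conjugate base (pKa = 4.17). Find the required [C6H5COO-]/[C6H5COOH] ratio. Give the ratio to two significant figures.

ratio = 0.55

pH = pKa + log(r) ⇒ log(r) = 3.91 − 4.17 = -0.26
r = [C6H5COO-]/[C6H5COOH] = 10^(-0.26) = 0.55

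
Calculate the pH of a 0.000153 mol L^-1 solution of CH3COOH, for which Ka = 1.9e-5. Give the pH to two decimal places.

CH3COOH ⇌ CH3COO- + H+
Ka = [H+]²/(0.000153 − [H+]) = 1.9 × 10^-5
The 5% rule fails; solving [H+]² + Ka·[H+] − Ka·C₀ = 0 exactly:
[H+] = [−1.9e-05 + √(1.9e-05² + 1.16e-08)]/2 = 4.52 × 10^-5 M
pH = −log(4.52 × 10^-5) = 4.34

pH = 4.34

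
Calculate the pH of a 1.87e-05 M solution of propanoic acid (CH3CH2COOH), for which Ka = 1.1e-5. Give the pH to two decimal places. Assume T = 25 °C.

CH3CH2COOH ⇌ CH3CH2COO- + H+
Let x = [H+] at equilibrium. Ka = x²/(1.87e-05 − x).
Here C₀/Ka ≈ 1.7, so the small-x approximation fails. Use the quadratic:
x = (−Ka + √(Ka² + 4·Ka·C₀))/2 = 9.86 × 10^-6 M
pH = −log[H+] = −log(9.86 × 10^-6) = 5.01

pH = 5.01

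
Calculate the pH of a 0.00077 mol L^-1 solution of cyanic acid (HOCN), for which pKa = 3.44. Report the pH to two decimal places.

HOCN ⇌ OCN- + H+
Ka = 10^(−3.44) = 3.63 × 10^-4
From the ICE table, Ka = [H+]²/(0.00077 − [H+]) = 3.63 × 10^-4.
The 5% rule fails; solving [H+]² + Ka·[H+] − Ka·C₀ = 0 exactly:
[H+] = (−Ka + √(Ka² + 4·Ka·C₀))/2 = 3.77 × 10^-4 M
pH = −log(3.77 × 10^-4) = 3.42

pH = 3.42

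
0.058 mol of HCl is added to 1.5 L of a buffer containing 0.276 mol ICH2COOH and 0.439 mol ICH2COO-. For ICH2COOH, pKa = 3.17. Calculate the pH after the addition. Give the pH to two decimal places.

pH = 3.23

Added H+ converts ICH2COO- to ICH2COOH: ICH2COOH → 0.334 mol, ICH2COO- → 0.381 mol.
pH = pKa + log(n_ICH2COO-/n_ICH2COOH) = 3.17 + log(0.381/0.334) = 3.17 + (+0.057)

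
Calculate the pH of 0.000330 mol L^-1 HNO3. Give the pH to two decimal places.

pH = 3.48

HNO3 is a strong acid and dissociates completely, so [H+] = 0.000330 M.
pH = -log(0.00033) = 3.48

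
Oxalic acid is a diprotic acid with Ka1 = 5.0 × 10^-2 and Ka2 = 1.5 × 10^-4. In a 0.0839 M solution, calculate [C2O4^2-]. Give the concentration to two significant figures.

First ionization gives [H+] ≈ [HC2O4-] = 4.44 × 10^-2 M.
Second step: Ka2 = [H+][C2O4^2-]/[HC2O4-] ≈ [C2O4^2-] (since [H+] ≈ [HC2O4-]).
So [C2O4^2-] ≈ Ka2.

1.5 × 10^-4 M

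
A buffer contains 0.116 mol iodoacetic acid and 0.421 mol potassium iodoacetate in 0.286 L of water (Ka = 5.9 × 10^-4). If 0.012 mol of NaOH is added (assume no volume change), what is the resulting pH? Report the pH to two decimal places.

pH = 3.85

OH- converts ICH2COOH to ICH2COO-: ICH2COOH → 0.104 mol, ICH2COO- → 0.433 mol.
pKa = −log(5.9 × 10^-4) = 3.229
pH = pKa + log([A⁻]/[HA]) = 3.229 + log(0.433/0.104) = 3.229 +0.619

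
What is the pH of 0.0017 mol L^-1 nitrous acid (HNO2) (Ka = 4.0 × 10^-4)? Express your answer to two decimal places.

pH = 3.19

HNO2 ⇌ NO2- + H+
From the ICE table, Ka = x²/(0.0017 − x) = 4.0 × 10^-4.
The 5% rule fails; solving x² + Ka·x − Ka·C₀ = 0 exactly:
x = (−Ka + √(Ka² + 4·Ka·C₀))/2 = 6.49 × 10^-4 M
pH = −log(6.49 × 10^-4) = 3.19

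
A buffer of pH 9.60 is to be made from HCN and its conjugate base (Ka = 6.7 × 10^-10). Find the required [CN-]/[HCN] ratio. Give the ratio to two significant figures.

pKa = -log(6.7 × 10^-10) = 9.174
pH = pKa + log(r) ⇒ log(r) = 9.60 − 9.174 = +0.426
r = [CN-]/[HCN] = 10^(+0.426) = 2.67

ratio = 2.7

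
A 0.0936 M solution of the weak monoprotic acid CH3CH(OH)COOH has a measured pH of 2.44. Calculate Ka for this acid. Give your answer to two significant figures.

[H+] = 10^(-2.44) = 3.63 × 10^-3 M
At equilibrium [HA] = 0.0936 − 3.63 × 10^-3 = 9.00 × 10^-2 M
Ka = [H+][A-]/[HA] = (3.63 × 10^-3)² / 9.00 × 10^-2 = 1.5 × 10^-4

Ka = 1.5 × 10^-4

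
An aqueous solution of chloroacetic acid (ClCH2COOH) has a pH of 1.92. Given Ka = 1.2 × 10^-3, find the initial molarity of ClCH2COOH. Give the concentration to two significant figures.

C₀ = 1.3 × 10^-1 M

[H+] = 10^(-1.92) = 1.20 × 10^-2 M = x
Ka = x²/(C₀ − x) ⇒ C₀ = x + x²/Ka
C₀ = 1.20 × 10^-2 + (1.20 × 10^-2)²/(1.2 × 10^-3) = 1.32 × 10^-1 M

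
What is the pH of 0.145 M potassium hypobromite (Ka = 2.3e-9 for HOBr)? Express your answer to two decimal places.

pH = 10.90

OBr- is the conjugate base of the weak acid HOBr.
Kb = Kw/Ka = 1.0×10^-14 / 2.3 × 10^-9 = 4.35 × 10^-6
From the ICE table, Kb = [OH-]²/(0.145 − [OH-]) = 4.35 × 10^-6.
Assume [OH-] ≪ 0.145: [OH-] ≈ √(4.35 × 10^-6 × 0.145) = 7.94 × 10^-4 M
Check: 0.55% ionized — well under 5%, approximation valid.
pOH = 3.10, so pH = 14.00 − pOH = 10.90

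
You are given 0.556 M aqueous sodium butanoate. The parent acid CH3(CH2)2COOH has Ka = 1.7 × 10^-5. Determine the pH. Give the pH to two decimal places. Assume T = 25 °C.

CH3(CH2)2COO- is the conjugate base of the weak acid CH3(CH2)2COOH.
Kb = Kw/Ka = 1.0×10^-14 / 1.7 × 10^-5 = 5.88 × 10^-10
Kb = x²/(0.556 − x) = 5.88 × 10^-10
Since Kb ≪ C₀, x ≈ √(Kb·C₀) = 1.81 × 10^-5 M.
pOH = −log(1.81 × 10^-5) = 4.74; pH = 14.00 − 4.74 = 9.26

pH = 9.26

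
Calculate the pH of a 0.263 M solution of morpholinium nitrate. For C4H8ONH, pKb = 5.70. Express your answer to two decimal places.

C4H8ONH2+ is the conjugate acid of the weak base C4H8ONH.
Kb = 10^(−5.70) = 2.00 × 10^-6
Ka = Kw/Kb = 1.0×10^-14 / 2.00 × 10^-6 = 5.00 × 10^-9
Ka = [H+]²/(0.263 − [H+]) = 5.00 × 10^-9
Neglecting [H+] in the denominator: [H+] = √(5.00 × 10^-9 × 0.263) = 3.63 × 10^-5 M
Check: 0.014% ionized — well under 5%, approximation valid.
pH = −log[H+] = −log(3.63 × 10^-5) = 4.44

pH = 4.44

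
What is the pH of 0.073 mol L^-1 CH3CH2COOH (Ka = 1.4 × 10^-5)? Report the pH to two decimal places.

CH3CH2COOH ⇌ CH3CH2COO- + H+
Ka = [H+]²/(0.073 − [H+]) = 1.4 × 10^-5
Assume [H+] ≪ 0.073: [H+] ≈ √(1.4 × 10^-5 × 0.073) = 1.01 × 10^-3 M
Check: 1.4% ionized — well under 5%, approximation valid.
pH = −log(1.01 × 10^-3) = 3.00

pH = 3.00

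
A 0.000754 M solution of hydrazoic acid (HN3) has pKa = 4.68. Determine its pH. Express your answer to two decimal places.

pH = 3.94

HN3 ⇌ N3- + H+
Ka = 10^(−4.68) = 2.09 × 10^-5
Ka = x²/(0.000754 − x) = 2.09 × 10^-5
x is not negligible relative to C₀; solve x² + 2.09e-05·x − 1.58e-08 = 0.
x = [−2.09e-05 + √(2.09e-05² + 6.3e-08)]/2 = 1.16 × 10^-4 M
pH = −log(1.16 × 10^-4) = 3.94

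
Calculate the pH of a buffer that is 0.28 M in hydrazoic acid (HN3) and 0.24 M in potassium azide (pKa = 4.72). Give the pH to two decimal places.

pH = 4.65

pH = pKa + log([A⁻]/[HA]) = 4.72 + log(0.24/0.28)
pH = 4.72 + (-0.067) = 4.65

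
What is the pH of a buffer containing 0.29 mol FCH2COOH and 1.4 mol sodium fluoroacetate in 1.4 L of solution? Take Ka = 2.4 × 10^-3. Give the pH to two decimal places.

pH = 3.30

pKa = −log(2.4 × 10^-3) = 2.620
Henderson–Hasselbalch: pH = pKa + log([FCH2COO-]/[FCH2COOH]) = 2.620 + log(1.4/0.29)
pH = 2.620 + (+0.684) = 3.30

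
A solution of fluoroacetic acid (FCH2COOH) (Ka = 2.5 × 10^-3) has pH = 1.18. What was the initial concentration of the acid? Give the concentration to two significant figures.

C₀ = 1.8 M

[H+] = 10^(-1.18) = 6.61 × 10^-2 M = x
Ka = x²/(C₀ − x) ⇒ C₀ = x + x²/Ka
C₀ = 6.61 × 10^-2 + (6.61 × 10^-2)²/(2.5 × 10^-3) = 1.81 M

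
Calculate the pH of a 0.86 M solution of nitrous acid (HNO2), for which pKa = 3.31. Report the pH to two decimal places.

HNO2 ⇌ NO2- + H+
Ka = 10^(−3.31) = 4.90 × 10^-4
From the ICE table, Ka = [H+]²/(0.86 − [H+]) = 4.90 × 10^-4.
Since Ka ≪ C₀, [H+] ≈ √(Ka·C₀) = 2.05 × 10^-2 M.
Check: 2.4% ionized — well under 5%, approximation valid.
pH = −log[H+] = −log(2.05 × 10^-2) = 1.69

pH = 1.69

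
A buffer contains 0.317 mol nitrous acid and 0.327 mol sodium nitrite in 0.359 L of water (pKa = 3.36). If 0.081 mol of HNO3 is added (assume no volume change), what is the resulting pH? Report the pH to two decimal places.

After neutralization: n(HNO2) = 0.398 mol, n(NO2-) = 0.246 mol.
Henderson–Hasselbalch with mole ratio 0.246/0.398: pH = 3.36 + (-0.209)

pH = 3.15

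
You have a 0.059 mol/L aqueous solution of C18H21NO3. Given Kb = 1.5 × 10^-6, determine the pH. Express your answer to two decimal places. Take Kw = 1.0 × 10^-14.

pH = 10.47

C18H21NO3 + H2O ⇌ C18H22NO3+ + OH-
Let x = [OH-] at equilibrium. Kb = x²/(0.059 − x).
Assume x ≪ 0.059: x ≈ √(1.5 × 10^-6 × 0.059) = 2.97 × 10^-4 M
(x/C₀ = 0.5% < 5%, so the approximation holds.)
pOH = −log(2.97 × 10^-4) = 3.53; pH = 14.00 − 3.53 = 10.47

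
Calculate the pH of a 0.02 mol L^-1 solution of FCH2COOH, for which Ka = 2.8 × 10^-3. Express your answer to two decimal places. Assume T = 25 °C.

pH = 2.21

FCH2COOH ⇌ FCH2COO- + H+
Ka = x²/(0.02 − x) = 2.8 × 10^-3
The 5% rule fails; solving x² + Ka·x − Ka·C₀ = 0 exactly:
x = (−Ka + √(Ka² + 4·Ka·C₀))/2 = 6.21 × 10^-3 M
pH = −log(6.21 × 10^-3) = 2.21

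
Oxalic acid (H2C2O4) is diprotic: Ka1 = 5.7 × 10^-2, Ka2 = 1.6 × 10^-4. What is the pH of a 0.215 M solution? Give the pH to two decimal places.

pH = 1.07

Ka1 ≫ Ka2, so treat the first dissociation as the only significant source of H+.
Ka1 = x²/(0.215 − x) = 5.7 × 10^-2
Solving the quadratic: x = (−Ka1 + √(Ka1² + 4·Ka1·C₀))/2 = 8.58 × 10^-2 M
pH = −log(8.58 × 10^-2) = 1.07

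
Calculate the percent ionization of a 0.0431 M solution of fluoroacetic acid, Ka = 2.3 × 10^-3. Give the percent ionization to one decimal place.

20.6%

FCH2COOH ⇌ FCH2COO- + H+; let x = [H+] at equilibrium.
Ka = x²/(C₀ − x); solving the quadratic gives x = 8.87 × 10^-3 M.
Fraction ionized = 8.87 × 10^-3 / 0.0431 = 0.2058 → 20.6%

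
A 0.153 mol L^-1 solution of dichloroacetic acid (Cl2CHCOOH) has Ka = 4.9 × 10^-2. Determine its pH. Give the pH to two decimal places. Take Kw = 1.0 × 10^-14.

pH = 1.18

Cl2CHCOOH ⇌ Cl2CHCOO- + H+
From the ICE table, Ka = x²/(0.153 − x) = 4.9 × 10^-2.
x is not negligible relative to C₀; solve x² + 0.049·x − 0.0075 = 0.
x = (−Ka + √(Ka² + 4·Ka·C₀))/2 = 6.55 × 10^-2 M
pH = −log[H+] = −log(6.55 × 10^-2) = 1.18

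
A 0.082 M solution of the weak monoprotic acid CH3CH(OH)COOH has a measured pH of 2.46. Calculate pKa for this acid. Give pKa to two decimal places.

pKa = 3.82

[H+] = 10^(-2.46) = 3.47 × 10^-3 M
At equilibrium [HA] = 0.082 − 3.47 × 10^-3 = 7.85 × 10^-2 M
Ka = [H+][A-]/[HA] = (3.47 × 10^-3)² / 7.85 × 10^-2 = 1.53 × 10^-4
pKa = -log(1.53 × 10^-4) = 3.82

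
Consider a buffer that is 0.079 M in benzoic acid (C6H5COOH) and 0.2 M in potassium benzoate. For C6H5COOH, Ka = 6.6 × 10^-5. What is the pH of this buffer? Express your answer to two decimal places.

pKa = −log(6.6 × 10^-5) = 4.180
Using pH = pKa + log([base]/[acid]) with [base]/[acid] = 0.2/0.079:
pH = 4.180 + (+0.403) = 4.58

pH = 4.58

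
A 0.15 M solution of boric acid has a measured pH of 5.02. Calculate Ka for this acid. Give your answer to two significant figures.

[H+] = 10^(-5.02) = 9.55 × 10^-6 M
At equilibrium [HA] = 0.15 − 9.55 × 10^-6 = 1.50 × 10^-1 M
Ka = [H+][A-]/[HA] = (9.55 × 10^-6)² / 1.50 × 10^-1 = 6.1 × 10^-10

Ka = 6.1 × 10^-10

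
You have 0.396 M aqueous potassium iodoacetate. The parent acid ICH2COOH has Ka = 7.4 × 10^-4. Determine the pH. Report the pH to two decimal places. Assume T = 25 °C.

pH = 8.36

ICH2COO- is the conjugate base of the weak acid ICH2COOH.
Kb = Kw/Ka = 1.0×10^-14 / 7.4 × 10^-4 = 1.35 × 10^-11
Kb = [OH-]²/(0.396 − [OH-]) = 1.35 × 10^-11
Since Kb ≪ C₀, [OH-] ≈ √(Kb·C₀) = 2.31 × 10^-6 M.
([OH-]/C₀ = 0.00058% < 5%, so the approximation holds.)
pOH = −log(2.31 × 10^-6) = 5.64; pH = 14.00 − 5.64 = 8.36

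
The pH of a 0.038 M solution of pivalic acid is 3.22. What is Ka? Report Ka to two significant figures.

[H+] = 10^(-3.22) = 6.03 × 10^-4 M
At equilibrium [HA] = 0.038 − 6.03 × 10^-4 = 3.74 × 10^-2 M
Ka = [H+][A-]/[HA] = (6.03 × 10^-4)² / 3.74 × 10^-2 = 9.7 × 10^-6

Ka = 9.7 × 10^-6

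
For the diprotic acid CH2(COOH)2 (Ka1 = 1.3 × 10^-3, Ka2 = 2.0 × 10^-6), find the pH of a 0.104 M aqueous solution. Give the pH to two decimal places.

Ka1 ≫ Ka2, so treat the first dissociation as the only significant source of H+.
Ka1 = x²/(0.104 − x) = 1.3 × 10^-3
Solving the quadratic: x = (−Ka1 + √(Ka1² + 4·Ka1·C₀))/2 = 1.10 × 10^-2 M
pH = −log(1.10 × 10^-2) = 1.96

pH = 1.96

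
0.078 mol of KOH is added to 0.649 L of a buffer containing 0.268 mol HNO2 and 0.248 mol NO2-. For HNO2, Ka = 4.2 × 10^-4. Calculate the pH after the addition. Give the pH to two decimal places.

After neutralization: n(HNO2) = 0.19 mol, n(NO2-) = 0.326 mol.
pKa = −log(4.2 × 10^-4) = 3.377
pH = pKa + log([A⁻]/[HA]) = 3.377 + log(0.326/0.19) = 3.377 +0.234

pH = 3.61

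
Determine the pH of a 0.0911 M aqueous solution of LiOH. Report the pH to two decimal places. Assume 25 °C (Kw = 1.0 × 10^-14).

pH = 12.96

LiOH is a strong base; [OH-] = 0.0911 M.
pOH = -log(0.0911) = 1.04
pH = 14.00 - 1.04 = 12.96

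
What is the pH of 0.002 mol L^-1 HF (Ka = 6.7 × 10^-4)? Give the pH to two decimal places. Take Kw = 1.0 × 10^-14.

HF ⇌ F- + H+
From the ICE table, Ka = x²/(0.002 − x) = 6.7 × 10^-4.
Here C₀/Ka ≈ 2.99, so the small-x approximation fails. Use the quadratic:
x = [−0.00067 + √(0.00067² + 5.36e-06)]/2 = 8.70 × 10^-4 M
pH = −log[H+] = −log(8.70 × 10^-4) = 3.06

pH = 3.06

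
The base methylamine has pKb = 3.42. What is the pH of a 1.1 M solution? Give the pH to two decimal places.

pH = 12.31

CH3NH2 + H2O ⇌ CH3NH3+ + OH-
Kb = 10^(−3.42) = 3.80 × 10^-4
Kb = x²/(1.1 − x) = 3.80 × 10^-4
Neglecting x in the denominator: x = √(3.80 × 10^-4 × 1.1) = 2.04 × 10^-2 M
pOH = 1.69, so pH = 14.00 − pOH = 12.31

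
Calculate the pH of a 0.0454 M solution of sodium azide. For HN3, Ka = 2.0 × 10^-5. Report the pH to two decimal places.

N3- is the conjugate base of the weak acid HN3.
Kb = Kw/Ka = 1.0×10^-14 / 2.0 × 10^-5 = 5.00 × 10^-10
Kb = [OH-]²/(0.0454 − [OH-]) = 5.00 × 10^-10
Assume [OH-] ≪ 0.0454: [OH-] ≈ √(5.00 × 10^-10 × 0.0454) = 4.76 × 10^-6 M
pOH = 5.32, so pH = 14.00 − pOH = 8.68

pH = 8.68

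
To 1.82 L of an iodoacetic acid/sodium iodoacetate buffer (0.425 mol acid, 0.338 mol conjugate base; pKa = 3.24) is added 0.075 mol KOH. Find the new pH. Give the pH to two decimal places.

pH = 3.31

After neutralization: n(ICH2COOH) = 0.35 mol, n(ICH2COO-) = 0.413 mol.
pH = pKa + log([A⁻]/[HA]) = 3.24 + log(0.413/0.35) = 3.24 +0.072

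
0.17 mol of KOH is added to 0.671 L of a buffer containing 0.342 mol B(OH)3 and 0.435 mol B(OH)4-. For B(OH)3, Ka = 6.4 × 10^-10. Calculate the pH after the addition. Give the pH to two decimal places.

pH = 9.74

After neutralization: n(B(OH)3) = 0.172 mol, n(B(OH)4-) = 0.605 mol.
pKa = −log(6.4 × 10^-10) = 9.194
pH = pKa + log([A⁻]/[HA]) = 9.194 + log(0.605/0.172) = 9.194 +0.546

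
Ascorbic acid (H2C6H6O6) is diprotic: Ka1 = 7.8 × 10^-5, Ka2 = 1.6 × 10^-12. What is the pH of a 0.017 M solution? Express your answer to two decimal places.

Since Ka1 ≫ Ka2, the first ionization dominates [H+].
Ka1 = x²/(0.017 − x) = 7.8 × 10^-5
Solving the quadratic: x = (−Ka1 + √(Ka1² + 4·Ka1·C₀))/2 = 1.11 × 10^-3 M
pH = −log(1.11 × 10^-3) = 2.95

pH = 2.95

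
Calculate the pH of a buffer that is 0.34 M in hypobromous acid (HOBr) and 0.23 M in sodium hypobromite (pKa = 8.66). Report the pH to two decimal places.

Henderson–Hasselbalch: pH = pKa + log([OBr-]/[HOBr]) = 8.66 + log(0.23/0.34)
pH = 8.66 + (-0.170) = 8.49

pH = 8.49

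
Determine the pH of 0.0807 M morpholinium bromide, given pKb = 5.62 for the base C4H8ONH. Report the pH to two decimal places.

C4H8ONH2+ is the conjugate acid of the weak base C4H8ONH.
Kb = 10^(−5.62) = 2.40 × 10^-6
Ka = Kw/Kb = 1.0×10^-14 / 2.40 × 10^-6 = 4.17 × 10^-9
Ka = [H+]²/(0.0807 − [H+]) = 4.17 × 10^-9
Since Ka ≪ C₀, [H+] ≈ √(Ka·C₀) = 1.83 × 10^-5 M.
Check: 0.023% ionized — well under 5%, approximation valid.
pH = −log(1.83 × 10^-5) = 4.74

pH = 4.74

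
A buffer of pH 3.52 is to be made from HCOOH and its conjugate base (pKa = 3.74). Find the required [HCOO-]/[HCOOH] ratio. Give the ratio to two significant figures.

pH = pKa + log(r) ⇒ log(r) = 3.52 − 3.74 = -0.22
r = [HCOO-]/[HCOOH] = 10^(-0.22) = 0.603

ratio = 0.60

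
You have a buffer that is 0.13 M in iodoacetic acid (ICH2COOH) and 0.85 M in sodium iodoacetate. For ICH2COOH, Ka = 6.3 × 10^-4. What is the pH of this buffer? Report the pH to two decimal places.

pH = 4.02

pKa = −log(6.3 × 10^-4) = 3.201
Using pH = pKa + log([base]/[acid]) with [base]/[acid] = 0.85/0.13:
pH = 3.201 + (+0.815) = 4.02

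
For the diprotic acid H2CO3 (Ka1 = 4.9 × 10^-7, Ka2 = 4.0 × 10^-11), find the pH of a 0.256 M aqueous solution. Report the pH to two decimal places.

pH = 3.45

Ka1 ≫ Ka2, so treat the first dissociation as the only significant source of H+.
Ka1 = x²/(0.256 − x) = 4.9 × 10^-7
x ≈ √(4.9 × 10^-7 × 0.256) = 3.54 × 10^-4 M
pH = −log(3.54 × 10^-4) = 3.45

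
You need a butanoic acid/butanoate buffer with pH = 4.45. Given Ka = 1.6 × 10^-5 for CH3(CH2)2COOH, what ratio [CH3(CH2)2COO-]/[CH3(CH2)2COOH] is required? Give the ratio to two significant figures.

ratio = 0.45

pKa = -log(1.6 × 10^-5) = 4.796
pH = pKa + log(r) ⇒ log(r) = 4.45 − 4.796 = -0.346
r = [CH3(CH2)2COO-]/[CH3(CH2)2COOH] = 10^(-0.346) = 0.451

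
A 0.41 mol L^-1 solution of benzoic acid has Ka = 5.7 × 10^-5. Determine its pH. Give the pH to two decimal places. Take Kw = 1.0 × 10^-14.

C6H5COOH ⇌ C6H5COO- + H+
Ka = [H+]²/(0.41 − [H+]) = 5.7 × 10^-5
Assume [H+] ≪ 0.41: [H+] ≈ √(5.7 × 10^-5 × 0.41) = 4.83 × 10^-3 M
([H+]/C₀ = 1.2% < 5%, so the approximation holds.)
pH = −log(4.83 × 10^-3) = 2.32

pH = 2.32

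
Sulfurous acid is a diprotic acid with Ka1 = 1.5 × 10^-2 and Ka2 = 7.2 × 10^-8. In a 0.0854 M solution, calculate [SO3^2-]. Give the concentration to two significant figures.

7.2 × 10^-8 M

First ionization gives [H+] ≈ [HSO3-] = 2.91 × 10^-2 M.
Second step: Ka2 = [H+][SO3^2-]/[HSO3-] ≈ [SO3^2-] (since [H+] ≈ [HSO3-]).
So [SO3^2-] ≈ Ka2.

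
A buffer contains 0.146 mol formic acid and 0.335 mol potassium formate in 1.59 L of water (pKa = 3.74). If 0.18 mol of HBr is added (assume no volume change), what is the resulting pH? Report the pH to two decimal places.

After neutralization: n(HCOOH) = 0.326 mol, n(HCOO-) = 0.155 mol.
pH = pKa + log([A⁻]/[HA]) = 3.74 + log(0.155/0.326) = 3.74 -0.323

pH = 3.42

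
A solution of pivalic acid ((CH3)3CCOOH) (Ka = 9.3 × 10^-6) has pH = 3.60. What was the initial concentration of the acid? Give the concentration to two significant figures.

[H+] = 10^(-3.60) = 2.51 × 10^-4 M = x
Ka = x²/(C₀ − x) ⇒ C₀ = x + x²/Ka
C₀ = 2.51 × 10^-4 + (2.51 × 10^-4)²/(9.3 × 10^-6) = 7.03 × 10^-3 M

C₀ = 7.0 × 10^-3 M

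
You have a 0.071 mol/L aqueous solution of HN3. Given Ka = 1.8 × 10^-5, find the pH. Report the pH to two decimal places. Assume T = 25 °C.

pH = 2.95

HN3 ⇌ N3- + H+
From the ICE table, Ka = x²/(0.071 − x) = 1.8 × 10^-5.
Neglecting x in the denominator: x = √(1.8 × 10^-5 × 0.071) = 1.13 × 10^-3 M
Check: 1.6% ionized — well under 5%, approximation valid.
pH = −log[H+] = −log(1.13 × 10^-3) = 2.95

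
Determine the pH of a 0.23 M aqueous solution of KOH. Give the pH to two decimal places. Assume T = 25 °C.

KOH is a strong base; [OH-] = 0.23 M.
pOH = -log(0.23) = 0.64
pH = 14.00 - 0.64 = 13.36

pH = 13.36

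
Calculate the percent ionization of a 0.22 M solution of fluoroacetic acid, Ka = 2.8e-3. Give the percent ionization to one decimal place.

FCH2COOH ⇌ FCH2COO- + H+; let x = [H+] at equilibrium.
Ka = x²/(C₀ − x); solving the quadratic gives x = 2.35 × 10^-2 M.
Fraction ionized = 2.35 × 10^-2 / 0.22 = 0.1068 → 10.7%

10.7%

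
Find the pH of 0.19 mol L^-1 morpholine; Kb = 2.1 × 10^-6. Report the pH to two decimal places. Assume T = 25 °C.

pH = 10.80

C4H8ONH + H2O ⇌ C4H8ONH2+ + OH-
From the ICE table, Kb = x²/(0.19 − x) = 2.1 × 10^-6.
Assume x ≪ 0.19: x ≈ √(2.1 × 10^-6 × 0.19) = 6.32 × 10^-4 M
pOH = −log(6.32 × 10^-4) = 3.20; pH = 14.00 − 3.20 = 10.80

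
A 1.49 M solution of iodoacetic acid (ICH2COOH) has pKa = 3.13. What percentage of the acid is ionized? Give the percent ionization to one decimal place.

ICH2COOH ⇌ ICH2COO- + H+; let x = [H+] at equilibrium.
Ka = 10^(−3.13) = 7.41 × 10^-4
x ≈ √(Ka·C₀) = √(7.41 × 10^-4 × 1.49) = 3.32 × 10^-2 M
% ionization = x/C₀ × 100% = 3.32 × 10^-2/1.49 × 100% = 2.2%

2.2%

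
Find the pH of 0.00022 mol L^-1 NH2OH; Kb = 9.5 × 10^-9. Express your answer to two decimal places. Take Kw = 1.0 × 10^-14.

pH = 8.16

NH2OH + H2O ⇌ NH3OH+ + OH-
From the ICE table, Kb = [OH-]²/(0.00022 − [OH-]) = 9.5 × 10^-9.
Since Kb ≪ C₀, [OH-] ≈ √(Kb·C₀) = 1.45 × 10^-6 M.
([OH-]/C₀ = 0.66% < 5%, so the approximation holds.)
pOH = −log(1.45 × 10^-6) = 5.84; pH = 14.00 − 5.84 = 8.16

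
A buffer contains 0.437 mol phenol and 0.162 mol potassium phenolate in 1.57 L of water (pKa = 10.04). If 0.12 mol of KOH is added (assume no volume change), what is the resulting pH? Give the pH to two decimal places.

After neutralization: n(C6H5OH) = 0.317 mol, n(C6H5O-) = 0.282 mol.
pH = pKa + log([A⁻]/[HA]) = 10.04 + log(0.282/0.317) = 10.04 -0.051

pH = 9.99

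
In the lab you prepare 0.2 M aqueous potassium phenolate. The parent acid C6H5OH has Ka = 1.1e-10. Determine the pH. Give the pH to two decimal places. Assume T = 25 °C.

pH = 11.63

C6H5O- is the conjugate base of the weak acid C6H5OH.
Kb = Kw/Ka = 1.0×10^-14 / 1.1 × 10^-10 = 9.09 × 10^-5
Kb = x²/(0.2 − x) = 9.09 × 10^-5
Neglecting x in the denominator: x = √(9.09 × 10^-5 × 0.2) = 4.26 × 10^-3 M
pOH = 2.37, so pH = 14.00 − pOH = 11.63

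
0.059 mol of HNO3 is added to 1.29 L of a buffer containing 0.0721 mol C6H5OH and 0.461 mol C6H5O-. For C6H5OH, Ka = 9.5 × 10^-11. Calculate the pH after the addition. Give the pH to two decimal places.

pH = 10.51

Added H+ converts C6H5O- to C6H5OH: C6H5OH → 0.131 mol, C6H5O- → 0.402 mol.
pKa = −log(9.5 × 10^-11) = 10.022
Henderson–Hasselbalch with mole ratio 0.402/0.131: pH = 10.022 + (+0.487)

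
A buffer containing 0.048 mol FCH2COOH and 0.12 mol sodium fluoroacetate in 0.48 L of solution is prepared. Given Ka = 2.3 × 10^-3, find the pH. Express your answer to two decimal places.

pH = 3.04

pKa = −log(2.3 × 10^-3) = 2.638
Using pH = pKa + log([base]/[acid]) with [base]/[acid] = 0.12/0.048:
pH = 2.638 + (+0.398) = 3.04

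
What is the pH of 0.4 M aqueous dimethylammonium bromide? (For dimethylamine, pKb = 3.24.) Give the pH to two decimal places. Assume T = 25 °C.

(CH3)2NH2+ is the conjugate acid of the weak base (CH3)2NH.
Kb = 10^(−3.24) = 5.75 × 10^-4
Ka = Kw/Kb = 1.0×10^-14 / 5.75 × 10^-4 = 1.74 × 10^-11
From the ICE table, Ka = [H+]²/(0.4 − [H+]) = 1.74 × 10^-11.
Assume [H+] ≪ 0.4: [H+] ≈ √(1.74 × 10^-11 × 0.4) = 2.64 × 10^-6 M
([H+]/C₀ = 0.00066% < 5%, so the approximation holds.)
pH = −log[H+] = −log(2.64 × 10^-6) = 5.58

pH = 5.58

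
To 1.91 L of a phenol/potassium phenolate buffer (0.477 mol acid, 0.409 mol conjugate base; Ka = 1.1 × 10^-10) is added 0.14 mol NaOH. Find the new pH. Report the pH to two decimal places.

OH- converts C6H5OH to C6H5O-: C6H5OH → 0.337 mol, C6H5O- → 0.549 mol.
pKa = −log(1.1 × 10^-10) = 9.959
pH = pKa + log([A⁻]/[HA]) = 9.959 + log(0.549/0.337) = 9.959 +0.212

pH = 10.17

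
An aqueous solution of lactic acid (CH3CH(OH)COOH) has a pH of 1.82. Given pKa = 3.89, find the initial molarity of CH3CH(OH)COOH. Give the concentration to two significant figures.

[H+] = 10^(-1.82) = 1.51 × 10^-2 M = x
Ka = 10^(−3.89) = 1.29 × 10^-4
Ka = x²/(C₀ − x) ⇒ C₀ = x + x²/Ka
C₀ = 1.51 × 10^-2 + (1.51 × 10^-2)²/(1.29 × 10^-4) = 1.78 M

C₀ = 1.8 M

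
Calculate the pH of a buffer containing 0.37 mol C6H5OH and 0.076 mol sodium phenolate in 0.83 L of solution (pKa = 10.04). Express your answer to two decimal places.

pH = 9.35

Using pH = pKa + log([base]/[acid]) with [base]/[acid] = 0.076/0.37:
pH = 10.04 + (-0.687) = 9.35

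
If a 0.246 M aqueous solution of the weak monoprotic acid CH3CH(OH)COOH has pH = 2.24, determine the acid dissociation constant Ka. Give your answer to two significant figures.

Ka = 1.4 × 10^-4

[H+] = 10^(-2.24) = 5.75 × 10^-3 M
At equilibrium [HA] = 0.246 − 5.75 × 10^-3 = 2.40 × 10^-1 M
Ka = [H+][A-]/[HA] = (5.75 × 10^-3)² / 2.40 × 10^-1 = 1.4 × 10^-4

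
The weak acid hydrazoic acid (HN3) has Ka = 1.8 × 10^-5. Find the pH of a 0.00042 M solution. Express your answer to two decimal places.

HN3 ⇌ N3- + H+
Ka = x²/(0.00042 − x) = 1.8 × 10^-5
Here C₀/Ka ≈ 23.3, so the small-x approximation fails. Use the quadratic:
x = [−1.8e-05 + √(1.8e-05² + 3.02e-08)]/2 = 7.84 × 10^-5 M
pH = −log[H+] = −log(7.84 × 10^-5) = 4.11

pH = 4.11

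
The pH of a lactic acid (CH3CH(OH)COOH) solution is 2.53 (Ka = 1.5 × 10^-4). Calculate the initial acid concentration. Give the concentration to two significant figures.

[H+] = 10^(-2.53) = 2.95 × 10^-3 M = x
Ka = x²/(C₀ − x) ⇒ C₀ = x + x²/Ka
C₀ = 2.95 × 10^-3 + (2.95 × 10^-3)²/(1.5 × 10^-4) = 6.10 × 10^-2 M

C₀ = 6.1 × 10^-2 M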